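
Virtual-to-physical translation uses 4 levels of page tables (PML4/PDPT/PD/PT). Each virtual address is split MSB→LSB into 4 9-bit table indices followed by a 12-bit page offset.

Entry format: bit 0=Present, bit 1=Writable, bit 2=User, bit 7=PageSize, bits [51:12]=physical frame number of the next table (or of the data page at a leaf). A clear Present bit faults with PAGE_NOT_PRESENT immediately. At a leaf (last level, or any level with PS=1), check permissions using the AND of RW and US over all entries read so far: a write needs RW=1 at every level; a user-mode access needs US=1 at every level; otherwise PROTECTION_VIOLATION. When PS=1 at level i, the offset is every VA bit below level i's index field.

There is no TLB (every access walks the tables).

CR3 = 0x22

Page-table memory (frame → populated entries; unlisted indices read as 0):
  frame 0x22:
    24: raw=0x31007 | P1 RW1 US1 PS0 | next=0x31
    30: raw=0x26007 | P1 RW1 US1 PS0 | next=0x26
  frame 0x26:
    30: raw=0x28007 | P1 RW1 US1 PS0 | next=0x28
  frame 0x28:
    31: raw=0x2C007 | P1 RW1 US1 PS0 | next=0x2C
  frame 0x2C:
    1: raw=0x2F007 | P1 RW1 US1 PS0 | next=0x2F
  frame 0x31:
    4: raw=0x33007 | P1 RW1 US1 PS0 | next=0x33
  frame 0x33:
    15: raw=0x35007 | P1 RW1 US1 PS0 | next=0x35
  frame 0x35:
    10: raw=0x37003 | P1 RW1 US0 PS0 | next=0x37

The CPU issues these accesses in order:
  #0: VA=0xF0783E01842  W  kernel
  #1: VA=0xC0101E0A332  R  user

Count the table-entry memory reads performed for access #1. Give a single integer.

Per-access translation:
#0 VA=0xF0783E01842 (w,kernel):
  [0] read 0x22 idx=30: raw=0x26007 flags P=1 W=1 U=1 S=0
  [1] read 0x26 idx=30: raw=0x28007 flags P=1 W=1 U=1 S=0
  [2] read 0x28 idx=31: raw=0x2C007 flags P=1 W=1 U=1 S=0
  [3] read 0x2C idx=1: raw=0x2F007 flags P=1 W=1 U=1 S=0
  ✓ 0x2F842  — 4 lookups
#1 VA=0xC0101E0A332 (r,user):
  [0] read 0x22 idx=24: raw=0x31007 flags P=1 W=1 U=1 S=0
  [1] read 0x31 idx=4: raw=0x33007 flags P=1 W=1 U=1 S=0
  [2] read 0x33 idx=15: raw=0x35007 flags P=1 W=1 U=1 S=0
  [3] read 0x35 idx=10: raw=0x37003 flags P=1 W=1 U=0 S=0
  ✗ PROTECTION_VIOLATION  [4 reads]

Entries read for #1: 4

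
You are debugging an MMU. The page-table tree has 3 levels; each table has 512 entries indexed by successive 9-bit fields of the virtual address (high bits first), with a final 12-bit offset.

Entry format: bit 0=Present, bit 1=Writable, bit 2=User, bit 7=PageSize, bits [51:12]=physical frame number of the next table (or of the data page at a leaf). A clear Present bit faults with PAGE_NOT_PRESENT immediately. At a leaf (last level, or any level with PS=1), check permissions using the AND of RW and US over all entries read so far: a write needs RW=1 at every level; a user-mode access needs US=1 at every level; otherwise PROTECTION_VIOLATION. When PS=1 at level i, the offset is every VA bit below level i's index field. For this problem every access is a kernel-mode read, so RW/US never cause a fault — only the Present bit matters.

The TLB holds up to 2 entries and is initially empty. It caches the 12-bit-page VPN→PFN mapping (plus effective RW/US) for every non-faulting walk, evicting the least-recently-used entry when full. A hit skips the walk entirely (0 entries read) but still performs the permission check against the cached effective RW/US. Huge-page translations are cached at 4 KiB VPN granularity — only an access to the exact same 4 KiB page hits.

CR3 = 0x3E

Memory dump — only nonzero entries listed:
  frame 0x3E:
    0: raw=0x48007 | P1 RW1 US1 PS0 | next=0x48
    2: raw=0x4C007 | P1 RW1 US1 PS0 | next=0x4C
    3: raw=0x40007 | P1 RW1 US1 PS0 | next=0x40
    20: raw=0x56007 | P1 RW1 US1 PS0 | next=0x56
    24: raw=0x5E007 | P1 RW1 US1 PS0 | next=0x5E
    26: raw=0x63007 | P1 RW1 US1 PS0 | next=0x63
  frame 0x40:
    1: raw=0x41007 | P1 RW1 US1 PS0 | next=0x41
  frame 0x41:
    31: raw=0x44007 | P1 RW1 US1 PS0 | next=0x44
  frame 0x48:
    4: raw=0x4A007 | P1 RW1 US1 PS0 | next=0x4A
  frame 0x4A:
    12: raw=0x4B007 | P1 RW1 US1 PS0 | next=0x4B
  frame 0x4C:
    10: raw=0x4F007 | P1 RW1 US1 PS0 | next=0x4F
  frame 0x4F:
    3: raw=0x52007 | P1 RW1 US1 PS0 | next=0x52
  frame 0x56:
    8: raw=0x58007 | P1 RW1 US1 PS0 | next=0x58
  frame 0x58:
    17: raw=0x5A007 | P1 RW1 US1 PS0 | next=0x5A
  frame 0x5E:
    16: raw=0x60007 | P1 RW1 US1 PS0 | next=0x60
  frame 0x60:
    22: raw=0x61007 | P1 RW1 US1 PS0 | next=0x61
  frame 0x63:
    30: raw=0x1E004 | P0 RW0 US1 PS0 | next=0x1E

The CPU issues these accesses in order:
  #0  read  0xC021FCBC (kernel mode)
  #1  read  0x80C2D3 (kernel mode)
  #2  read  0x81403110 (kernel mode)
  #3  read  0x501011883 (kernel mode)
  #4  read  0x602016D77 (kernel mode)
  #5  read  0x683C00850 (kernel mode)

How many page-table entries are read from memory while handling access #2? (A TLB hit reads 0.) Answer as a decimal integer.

Walk each access:
#0 VA=0xC021FCBC (r,kernel):
  L0: frame=0x3E idx=3 entry=0x40007 [P=1 RW=1 US=1 PS=0]
  L1: frame=0x40 idx=1 entry=0x41007 [P=1 RW=1 US=1 PS=0]
  L2: frame=0x41 idx=31 entry=0x44007 [P=1 RW=1 US=1 PS=0]
  → PA=0x44CBC  (3 entries read)
#1 VA=0x80C2D3 (r,kernel):
  L0: frame=0x3E idx=0 entry=0x48007 [P=1 RW=1 US=1 PS=0]
  L1: frame=0x48 idx=4 entry=0x4A007 [P=1 RW=1 US=1 PS=0]
  L2: frame=0x4A idx=12 entry=0x4B007 [P=1 RW=1 US=1 PS=0]
  → PA=0x4B2D3  (3 entries read)
#2 VA=0x81403110 (r,kernel):
  L0: frame=0x3E idx=2 entry=0x4C007 [P=1 RW=1 US=1 PS=0]
  L1: frame=0x4C idx=10 entry=0x4F007 [P=1 RW=1 US=1 PS=0]
  L2: frame=0x4F idx=3 entry=0x52007 [P=1 RW=1 US=1 PS=0]
  → PA=0x52110  (3 entries read)
#3 VA=0x501011883 (r,kernel):
  L0: frame=0x3E idx=20 entry=0x56007 [P=1 RW=1 US=1 PS=0]
  L1: frame=0x56 idx=8 entry=0x58007 [P=1 RW=1 US=1 PS=0]
  L2: frame=0x58 idx=17 entry=0x5A007 [P=1 RW=1 US=1 PS=0]
  → PA=0x5A883  (3 entries read)
#4 VA=0x602016D77 (r,kernel):
  L0: frame=0x3E idx=24 entry=0x5E007 [P=1 RW=1 US=1 PS=0]
  L1: frame=0x5E idx=16 entry=0x60007 [P=1 RW=1 US=1 PS=0]
  L2: frame=0x60 idx=22 entry=0x61007 [P=1 RW=1 US=1 PS=0]
  → PA=0x61D77  (3 entries read)
#5 VA=0x683C00850 (r,kernel):
  L0: frame=0x3E idx=26 entry=0x63007 [P=1 RW=1 US=1 PS=0]
  L1: frame=0x63 idx=30 entry=0x1E004 [P=0 RW=0 US=1 PS=0]
  → PAGE_NOT_PRESENT  (2 entries read)

Entries read for #2: 3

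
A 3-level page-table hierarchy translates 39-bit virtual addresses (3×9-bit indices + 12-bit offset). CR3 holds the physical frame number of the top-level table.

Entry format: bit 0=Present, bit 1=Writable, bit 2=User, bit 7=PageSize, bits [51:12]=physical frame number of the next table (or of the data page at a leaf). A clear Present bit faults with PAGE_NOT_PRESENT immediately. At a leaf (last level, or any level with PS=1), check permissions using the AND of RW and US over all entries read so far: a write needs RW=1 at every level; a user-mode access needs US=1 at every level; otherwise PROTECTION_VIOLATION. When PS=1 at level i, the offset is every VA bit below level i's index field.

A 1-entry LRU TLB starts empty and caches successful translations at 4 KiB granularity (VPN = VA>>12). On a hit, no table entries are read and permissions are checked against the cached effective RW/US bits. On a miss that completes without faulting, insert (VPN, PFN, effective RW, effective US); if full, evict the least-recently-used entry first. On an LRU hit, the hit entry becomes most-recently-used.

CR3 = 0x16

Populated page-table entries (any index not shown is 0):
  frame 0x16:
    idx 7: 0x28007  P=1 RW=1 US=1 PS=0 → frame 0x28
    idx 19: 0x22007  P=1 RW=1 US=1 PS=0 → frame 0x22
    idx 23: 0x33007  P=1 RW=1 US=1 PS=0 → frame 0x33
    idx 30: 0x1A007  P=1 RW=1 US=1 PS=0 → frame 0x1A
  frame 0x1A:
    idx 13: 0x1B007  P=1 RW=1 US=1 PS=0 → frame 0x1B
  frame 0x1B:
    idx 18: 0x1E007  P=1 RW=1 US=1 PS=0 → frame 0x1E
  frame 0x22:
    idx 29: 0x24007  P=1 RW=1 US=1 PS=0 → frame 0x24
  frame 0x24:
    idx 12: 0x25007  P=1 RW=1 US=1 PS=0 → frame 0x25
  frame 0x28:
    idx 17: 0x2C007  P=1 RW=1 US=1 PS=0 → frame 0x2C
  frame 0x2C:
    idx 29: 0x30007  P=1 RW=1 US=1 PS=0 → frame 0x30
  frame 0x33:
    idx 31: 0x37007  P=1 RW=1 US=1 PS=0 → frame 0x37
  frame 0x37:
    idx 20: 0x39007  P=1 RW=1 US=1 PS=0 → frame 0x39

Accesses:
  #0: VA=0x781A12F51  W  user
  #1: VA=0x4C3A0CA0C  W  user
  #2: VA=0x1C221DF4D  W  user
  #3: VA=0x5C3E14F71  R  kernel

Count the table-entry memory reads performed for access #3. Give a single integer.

Per-access translation:
#0 VA=0x781A12F51 (w,user):
  L0: frame=0x16 idx=30 entry=0x1A007 [P=1 RW=1 US=1 PS=0]
  L1: frame=0x1A idx=13 entry=0x1B007 [P=1 RW=1 US=1 PS=0]
  L2: frame=0x1B idx=18 entry=0x1E007 [P=1 RW=1 US=1 PS=0]
  ⇒ phys 0x1EF51  [3 reads]
#1 VA=0x4C3A0CA0C (w,user):
  L0: frame=0x16 idx=19 entry=0x22007 [P=1 RW=1 US=1 PS=0]
  L1: frame=0x22 idx=29 entry=0x24007 [P=1 RW=1 US=1 PS=0]
  L2: frame=0x24 idx=12 entry=0x25007 [P=1 RW=1 US=1 PS=0]
  ⇒ phys 0x25A0C  [3 reads]
#2 VA=0x1C221DF4D (w,user):
  L0: frame=0x16 idx=7 entry=0x28007 [P=1 RW=1 US=1 PS=0]
  L1: frame=0x28 idx=17 entry=0x2C007 [P=1 RW=1 US=1 PS=0]
  L2: frame=0x2C idx=29 entry=0x30007 [P=1 RW=1 US=1 PS=0]
  ⇒ phys 0x30F4D  [3 reads]
#3 VA=0x5C3E14F71 (r,kernel):
  L0: frame=0x16 idx=23 entry=0x33007 [P=1 RW=1 US=1 PS=0]
  L1: frame=0x33 idx=31 entry=0x37007 [P=1 RW=1 US=1 PS=0]
  L2: frame=0x37 idx=20 entry=0x39007 [P=1 RW=1 US=1 PS=0]
  ⇒ phys 0x39F71  [3 reads]

Entries read for #3: 3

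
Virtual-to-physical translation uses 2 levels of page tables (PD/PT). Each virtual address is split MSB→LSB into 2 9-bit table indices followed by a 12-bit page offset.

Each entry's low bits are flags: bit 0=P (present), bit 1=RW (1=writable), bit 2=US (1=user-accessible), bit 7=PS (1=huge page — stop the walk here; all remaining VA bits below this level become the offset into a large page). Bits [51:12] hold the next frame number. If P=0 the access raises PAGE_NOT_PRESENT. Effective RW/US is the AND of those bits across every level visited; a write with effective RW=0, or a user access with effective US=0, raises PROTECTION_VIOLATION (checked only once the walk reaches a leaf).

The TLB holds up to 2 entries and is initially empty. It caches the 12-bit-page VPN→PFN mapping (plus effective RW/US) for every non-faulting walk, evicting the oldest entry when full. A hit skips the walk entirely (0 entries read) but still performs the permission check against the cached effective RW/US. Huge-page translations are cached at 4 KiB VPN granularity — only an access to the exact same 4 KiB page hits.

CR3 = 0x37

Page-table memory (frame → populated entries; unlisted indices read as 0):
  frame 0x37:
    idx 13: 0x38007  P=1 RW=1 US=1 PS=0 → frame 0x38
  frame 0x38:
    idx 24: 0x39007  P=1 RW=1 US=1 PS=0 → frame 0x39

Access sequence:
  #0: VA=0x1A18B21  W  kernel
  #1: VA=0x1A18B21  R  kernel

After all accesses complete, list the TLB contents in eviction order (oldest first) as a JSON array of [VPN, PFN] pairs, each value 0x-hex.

Per-access translation:
#0 VA=0x1A18B21 (w,kernel):
  L0 @0x37[13] → 0x38007  P=1,RW=1,US=1,PS=0
  L1 @0x38[24] → 0x39007  P=1,RW=1,US=1,PS=0
  ✓ 0x39B21  — 2 lookups
#1 VA=0x1A18B21 (r,kernel):
  TLB hit vpn=0x1A18 → PA=0x39B21

TLB: [["0x1A18", "0x39"]]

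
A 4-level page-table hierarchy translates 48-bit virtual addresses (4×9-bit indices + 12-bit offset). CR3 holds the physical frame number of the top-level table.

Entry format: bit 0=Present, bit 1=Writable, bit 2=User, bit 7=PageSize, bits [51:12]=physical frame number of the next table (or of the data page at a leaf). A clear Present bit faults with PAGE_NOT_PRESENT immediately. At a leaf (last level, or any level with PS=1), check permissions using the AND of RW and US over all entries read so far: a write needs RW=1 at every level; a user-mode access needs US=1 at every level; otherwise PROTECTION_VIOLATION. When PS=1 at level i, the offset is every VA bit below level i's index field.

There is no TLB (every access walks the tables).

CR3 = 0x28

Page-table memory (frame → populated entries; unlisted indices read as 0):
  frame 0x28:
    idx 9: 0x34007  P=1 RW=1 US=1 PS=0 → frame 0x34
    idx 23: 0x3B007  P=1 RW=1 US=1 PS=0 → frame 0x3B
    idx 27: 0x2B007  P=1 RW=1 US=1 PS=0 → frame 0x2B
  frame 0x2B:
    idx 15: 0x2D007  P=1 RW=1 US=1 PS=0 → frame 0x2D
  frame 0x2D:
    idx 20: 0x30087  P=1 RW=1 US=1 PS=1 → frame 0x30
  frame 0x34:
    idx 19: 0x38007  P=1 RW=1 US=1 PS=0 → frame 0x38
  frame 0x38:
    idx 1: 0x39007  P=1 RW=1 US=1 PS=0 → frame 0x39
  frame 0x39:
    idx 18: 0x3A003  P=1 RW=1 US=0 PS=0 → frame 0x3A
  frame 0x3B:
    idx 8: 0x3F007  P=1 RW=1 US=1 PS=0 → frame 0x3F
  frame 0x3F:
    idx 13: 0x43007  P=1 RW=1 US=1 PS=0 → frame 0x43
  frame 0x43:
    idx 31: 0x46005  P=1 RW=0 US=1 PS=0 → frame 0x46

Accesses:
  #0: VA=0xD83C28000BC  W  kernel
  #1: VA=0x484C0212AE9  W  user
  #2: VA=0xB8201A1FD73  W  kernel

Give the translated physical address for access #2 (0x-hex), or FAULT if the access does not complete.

Walk each access:
#0 VA=0xD83C28000BC (w,kernel):
  lvl0: tbl 0x28, slot 27 ⇒ 0x2B007 (P1/RW1/US1/PS0)
  lvl1: tbl 0x2B, slot 15 ⇒ 0x2D007 (P1/RW1/US1/PS0)
  lvl2: tbl 0x2D, slot 20 ⇒ 0x30087 (P1/RW1/US1/PS1)
  → PA=0x300BC (huge @L2)  (3 entries read)
#1 VA=0x484C0212AE9 (w,user):
  lvl0: tbl 0x28, slot 9 ⇒ 0x34007 (P1/RW1/US1/PS0)
  lvl1: tbl 0x34, slot 19 ⇒ 0x38007 (P1/RW1/US1/PS0)
  lvl2: tbl 0x38, slot 1 ⇒ 0x39007 (P1/RW1/US1/PS0)
  lvl3: tbl 0x39, slot 18 ⇒ 0x3A003 (P1/RW1/US0/PS0)
  ✗ PROTECTION_VIOLATION  [4 reads]
#2 VA=0xB8201A1FD73 (w,kernel):
  lvl0: tbl 0x28, slot 23 ⇒ 0x3B007 (P1/RW1/US1/PS0)
  lvl1: tbl 0x3B, slot 8 ⇒ 0x3F007 (P1/RW1/US1/PS0)
  lvl2: tbl 0x3F, slot 13 ⇒ 0x43007 (P1/RW1/US1/PS0)
  lvl3: tbl 0x43, slot 31 ⇒ 0x46005 (P1/RW0/US1/PS0)
  ✗ PROTECTION_VIOLATION  [4 reads]

Access #2 PA: FAULT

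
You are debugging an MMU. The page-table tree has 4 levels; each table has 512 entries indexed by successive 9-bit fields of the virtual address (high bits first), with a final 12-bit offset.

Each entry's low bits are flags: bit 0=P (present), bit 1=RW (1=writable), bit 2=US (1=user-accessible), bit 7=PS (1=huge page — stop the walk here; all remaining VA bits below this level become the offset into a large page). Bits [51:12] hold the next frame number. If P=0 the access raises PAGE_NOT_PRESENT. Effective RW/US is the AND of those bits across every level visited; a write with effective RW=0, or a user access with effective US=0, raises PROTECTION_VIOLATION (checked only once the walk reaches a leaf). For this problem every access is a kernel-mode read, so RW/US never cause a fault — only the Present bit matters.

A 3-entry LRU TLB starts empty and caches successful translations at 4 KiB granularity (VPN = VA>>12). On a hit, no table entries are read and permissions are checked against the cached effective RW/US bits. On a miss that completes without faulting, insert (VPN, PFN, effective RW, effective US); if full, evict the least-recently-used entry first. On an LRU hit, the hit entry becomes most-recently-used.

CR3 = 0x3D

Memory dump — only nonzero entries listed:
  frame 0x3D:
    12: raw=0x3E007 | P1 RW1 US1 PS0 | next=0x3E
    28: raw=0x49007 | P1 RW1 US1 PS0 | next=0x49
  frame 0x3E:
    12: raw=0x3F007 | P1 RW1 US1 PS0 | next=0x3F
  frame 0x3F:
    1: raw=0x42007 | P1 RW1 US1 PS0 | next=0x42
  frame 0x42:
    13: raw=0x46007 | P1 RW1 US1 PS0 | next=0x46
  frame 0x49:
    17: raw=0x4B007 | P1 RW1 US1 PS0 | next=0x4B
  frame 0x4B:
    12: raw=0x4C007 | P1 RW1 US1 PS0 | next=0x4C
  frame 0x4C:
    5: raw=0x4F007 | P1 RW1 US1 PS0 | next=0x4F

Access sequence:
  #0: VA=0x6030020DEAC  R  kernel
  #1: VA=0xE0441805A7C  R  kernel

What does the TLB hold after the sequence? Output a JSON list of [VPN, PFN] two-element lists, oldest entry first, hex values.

Walk each access:
#0 VA=0x6030020DEAC (r,kernel):
  L0 @0x3D[12] → 0x3E007  P=1,RW=1,US=1,PS=0
  L1 @0x3E[12] → 0x3F007  P=1,RW=1,US=1,PS=0
  L2 @0x3F[1] → 0x42007  P=1,RW=1,US=1,PS=0
  L3 @0x42[13] → 0x46007  P=1,RW=1,US=1,PS=0
  ✓ 0x46EAC  — 4 lookups
#1 VA=0xE0441805A7C (r,kernel):
  L0 @0x3D[28] → 0x49007  P=1,RW=1,US=1,PS=0
  L1 @0x49[17] → 0x4B007  P=1,RW=1,US=1,PS=0
  L2 @0x4B[12] → 0x4C007  P=1,RW=1,US=1,PS=0
  L3 @0x4C[5] → 0x4F007  P=1,RW=1,US=1,PS=0
  ✓ 0x4FA7C  — 4 lookups

TLB: [["0x6030020D", "0x46"], ["0xE0441805", "0x4F"]]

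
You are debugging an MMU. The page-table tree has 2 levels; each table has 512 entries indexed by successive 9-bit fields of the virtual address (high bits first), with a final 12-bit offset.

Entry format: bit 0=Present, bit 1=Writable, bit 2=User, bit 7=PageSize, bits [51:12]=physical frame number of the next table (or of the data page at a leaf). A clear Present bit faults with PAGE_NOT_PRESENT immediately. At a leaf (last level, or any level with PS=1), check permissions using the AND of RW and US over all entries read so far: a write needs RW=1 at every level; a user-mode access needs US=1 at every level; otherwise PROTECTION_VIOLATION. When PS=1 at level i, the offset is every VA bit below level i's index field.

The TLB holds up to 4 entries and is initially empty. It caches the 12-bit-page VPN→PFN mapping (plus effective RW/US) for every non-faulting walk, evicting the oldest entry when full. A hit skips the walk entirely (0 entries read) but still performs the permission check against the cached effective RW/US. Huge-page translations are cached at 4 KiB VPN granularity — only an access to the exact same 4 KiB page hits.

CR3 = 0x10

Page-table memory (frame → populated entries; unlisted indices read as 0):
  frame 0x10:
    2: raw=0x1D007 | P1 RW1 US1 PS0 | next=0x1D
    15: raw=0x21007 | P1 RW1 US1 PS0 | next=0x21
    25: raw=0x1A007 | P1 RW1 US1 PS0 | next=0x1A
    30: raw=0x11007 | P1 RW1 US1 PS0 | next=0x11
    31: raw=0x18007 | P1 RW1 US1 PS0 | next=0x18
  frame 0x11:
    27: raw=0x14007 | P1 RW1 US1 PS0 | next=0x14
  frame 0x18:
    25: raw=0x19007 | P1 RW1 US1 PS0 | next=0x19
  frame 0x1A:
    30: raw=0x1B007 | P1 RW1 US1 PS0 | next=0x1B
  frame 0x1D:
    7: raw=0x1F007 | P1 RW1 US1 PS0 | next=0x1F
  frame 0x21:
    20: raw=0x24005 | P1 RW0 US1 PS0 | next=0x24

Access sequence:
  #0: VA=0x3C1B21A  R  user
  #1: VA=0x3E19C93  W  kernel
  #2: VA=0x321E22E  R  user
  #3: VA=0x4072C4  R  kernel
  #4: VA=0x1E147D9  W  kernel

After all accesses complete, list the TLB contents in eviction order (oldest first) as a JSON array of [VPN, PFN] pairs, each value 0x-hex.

Trace:
#0 VA=0x3C1B21A (r,user):
  [0] read 0x10 idx=30: raw=0x11007 flags P=1 W=1 U=1 S=0
  [1] read 0x11 idx=27: raw=0x14007 flags P=1 W=1 U=1 S=0
  → PA=0x1421A  (2 entries read)
#1 VA=0x3E19C93 (w,kernel):
  [0] read 0x10 idx=31: raw=0x18007 flags P=1 W=1 U=1 S=0
  [1] read 0x18 idx=25: raw=0x19007 flags P=1 W=1 U=1 S=0
  → PA=0x19C93  (2 entries read)
#2 VA=0x321E22E (r,user):
  [0] read 0x10 idx=25: raw=0x1A007 flags P=1 W=1 U=1 S=0
  [1] read 0x1A idx=30: raw=0x1B007 flags P=1 W=1 U=1 S=0
  → PA=0x1B22E  (2 entries read)
#3 VA=0x4072C4 (r,kernel):
  [0] read 0x10 idx=2: raw=0x1D007 flags P=1 W=1 U=1 S=0
  [1] read 0x1D idx=7: raw=0x1F007 flags P=1 W=1 U=1 S=0
  → PA=0x1F2C4  (2 entries read)
#4 VA=0x1E147D9 (w,kernel):
  [0] read 0x10 idx=15: raw=0x21007 flags P=1 W=1 U=1 S=0
  [1] read 0x21 idx=20: raw=0x24005 flags P=1 W=0 U=1 S=0
  → PROTECTION_VIOLATION  (2 entries read)

TLB: [["0x3C1B", "0x14"], ["0x3E19", "0x19"], ["0x321E", "0x1B"], ["0x407", "0x1F"]]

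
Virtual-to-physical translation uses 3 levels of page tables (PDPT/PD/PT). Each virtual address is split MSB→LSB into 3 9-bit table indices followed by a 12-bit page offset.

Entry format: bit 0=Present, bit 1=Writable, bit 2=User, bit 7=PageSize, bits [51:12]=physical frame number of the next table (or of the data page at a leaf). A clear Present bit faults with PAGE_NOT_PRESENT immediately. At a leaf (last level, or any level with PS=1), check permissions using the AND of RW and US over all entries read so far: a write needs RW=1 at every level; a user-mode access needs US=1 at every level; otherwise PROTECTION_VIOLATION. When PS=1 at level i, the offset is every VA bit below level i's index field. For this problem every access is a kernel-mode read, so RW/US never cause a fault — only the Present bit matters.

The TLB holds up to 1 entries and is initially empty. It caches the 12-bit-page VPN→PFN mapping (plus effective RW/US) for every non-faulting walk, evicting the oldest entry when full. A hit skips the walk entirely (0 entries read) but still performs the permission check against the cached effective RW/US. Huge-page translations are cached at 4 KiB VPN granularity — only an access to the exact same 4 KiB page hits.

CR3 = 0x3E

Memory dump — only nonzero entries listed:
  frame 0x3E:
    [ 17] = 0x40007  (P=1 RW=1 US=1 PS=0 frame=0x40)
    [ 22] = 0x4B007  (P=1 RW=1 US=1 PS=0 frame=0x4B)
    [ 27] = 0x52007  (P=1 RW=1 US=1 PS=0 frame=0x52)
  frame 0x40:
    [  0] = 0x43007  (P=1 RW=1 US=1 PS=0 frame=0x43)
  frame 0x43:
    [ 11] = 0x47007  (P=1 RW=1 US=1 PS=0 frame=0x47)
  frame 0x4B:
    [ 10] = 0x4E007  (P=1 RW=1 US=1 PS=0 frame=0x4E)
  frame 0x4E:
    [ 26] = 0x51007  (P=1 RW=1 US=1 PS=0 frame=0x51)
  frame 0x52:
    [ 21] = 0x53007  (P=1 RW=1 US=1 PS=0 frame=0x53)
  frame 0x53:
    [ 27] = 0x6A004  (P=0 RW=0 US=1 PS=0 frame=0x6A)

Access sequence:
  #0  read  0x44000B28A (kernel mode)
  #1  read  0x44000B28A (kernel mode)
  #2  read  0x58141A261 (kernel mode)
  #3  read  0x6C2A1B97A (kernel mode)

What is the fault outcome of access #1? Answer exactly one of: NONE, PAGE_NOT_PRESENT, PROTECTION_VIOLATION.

Per-access translation:
#0 VA=0x44000B28A (r,kernel):
  [0] read 0x3E idx=17: raw=0x40007 flags P=1 W=1 U=1 S=0
  [1] read 0x40 idx=0: raw=0x43007 flags P=1 W=1 U=1 S=0
  [2] read 0x43 idx=11: raw=0x47007 flags P=1 W=1 U=1 S=0
  → PA=0x4728A  (3 entries read)
#1 VA=0x44000B28A (r,kernel):
  TLB hit vpn=0x44000B → PA=0x4728A
#2 VA=0x58141A261 (r,kernel):
  [0] read 0x3E idx=22: raw=0x4B007 flags P=1 W=1 U=1 S=0
  [1] read 0x4B idx=10: raw=0x4E007 flags P=1 W=1 U=1 S=0
  [2] read 0x4E idx=26: raw=0x51007 flags P=1 W=1 U=1 S=0
  → PA=0x51261  (3 entries read)
#3 VA=0x6C2A1B97A (r,kernel):
  [0] read 0x3E idx=27: raw=0x52007 flags P=1 W=1 U=1 S=0
  [1] read 0x52 idx=21: raw=0x53007 flags P=1 W=1 U=1 S=0
  [2] read 0x53 idx=27: raw=0x6A004 flags P=0 W=0 U=1 S=0
  → PAGE_NOT_PRESENT  (3 entries read)

Access #1 fault: NONE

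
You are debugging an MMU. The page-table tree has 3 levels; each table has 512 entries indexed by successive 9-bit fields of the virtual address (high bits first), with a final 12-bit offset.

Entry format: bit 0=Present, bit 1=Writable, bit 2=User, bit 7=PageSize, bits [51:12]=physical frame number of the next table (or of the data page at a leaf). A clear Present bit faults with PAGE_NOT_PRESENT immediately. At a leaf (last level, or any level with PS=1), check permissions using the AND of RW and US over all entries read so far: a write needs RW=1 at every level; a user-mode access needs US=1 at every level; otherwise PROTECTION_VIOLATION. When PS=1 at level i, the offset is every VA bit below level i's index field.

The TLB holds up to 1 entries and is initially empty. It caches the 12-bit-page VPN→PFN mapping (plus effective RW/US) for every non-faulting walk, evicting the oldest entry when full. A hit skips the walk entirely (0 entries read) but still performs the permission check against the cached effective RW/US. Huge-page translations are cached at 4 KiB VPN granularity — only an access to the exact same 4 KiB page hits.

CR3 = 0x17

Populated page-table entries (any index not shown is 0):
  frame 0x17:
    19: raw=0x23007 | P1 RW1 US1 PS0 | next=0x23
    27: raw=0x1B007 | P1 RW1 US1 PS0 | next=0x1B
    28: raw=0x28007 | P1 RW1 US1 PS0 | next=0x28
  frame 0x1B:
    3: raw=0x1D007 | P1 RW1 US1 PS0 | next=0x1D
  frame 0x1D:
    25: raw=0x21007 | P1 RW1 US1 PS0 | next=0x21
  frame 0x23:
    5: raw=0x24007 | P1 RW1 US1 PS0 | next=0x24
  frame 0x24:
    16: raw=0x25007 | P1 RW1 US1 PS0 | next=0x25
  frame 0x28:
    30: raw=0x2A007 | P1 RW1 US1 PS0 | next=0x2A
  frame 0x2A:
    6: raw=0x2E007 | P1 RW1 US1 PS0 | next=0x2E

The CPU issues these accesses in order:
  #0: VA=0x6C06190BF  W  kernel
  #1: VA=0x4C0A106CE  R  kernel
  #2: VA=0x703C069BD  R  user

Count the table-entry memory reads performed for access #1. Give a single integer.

Trace:
#0 VA=0x6C06190BF (w,kernel):
  lvl0: tbl 0x17, slot 27 ⇒ 0x1B007 (P1/RW1/US1/PS0)
  lvl1: tbl 0x1B, slot 3 ⇒ 0x1D007 (P1/RW1/US1/PS0)
  lvl2: tbl 0x1D, slot 25 ⇒ 0x21007 (P1/RW1/US1/PS0)
  → PA=0x210BF  (3 entries read)
#1 VA=0x4C0A106CE (r,kernel):
  lvl0: tbl 0x17, slot 19 ⇒ 0x23007 (P1/RW1/US1/PS0)
  lvl1: tbl 0x23, slot 5 ⇒ 0x24007 (P1/RW1/US1/PS0)
  lvl2: tbl 0x24, slot 16 ⇒ 0x25007 (P1/RW1/US1/PS0)
  → PA=0x256CE  (3 entries read)
#2 VA=0x703C069BD (r,user):
  lvl0: tbl 0x17, slot 28 ⇒ 0x28007 (P1/RW1/US1/PS0)
  lvl1: tbl 0x28, slot 30 ⇒ 0x2A007 (P1/RW1/US1/PS0)
  lvl2: tbl 0x2A, slot 6 ⇒ 0x2E007 (P1/RW1/US1/PS0)
  → PA=0x2E9BD  (3 entries read)

Entries read for #1: 3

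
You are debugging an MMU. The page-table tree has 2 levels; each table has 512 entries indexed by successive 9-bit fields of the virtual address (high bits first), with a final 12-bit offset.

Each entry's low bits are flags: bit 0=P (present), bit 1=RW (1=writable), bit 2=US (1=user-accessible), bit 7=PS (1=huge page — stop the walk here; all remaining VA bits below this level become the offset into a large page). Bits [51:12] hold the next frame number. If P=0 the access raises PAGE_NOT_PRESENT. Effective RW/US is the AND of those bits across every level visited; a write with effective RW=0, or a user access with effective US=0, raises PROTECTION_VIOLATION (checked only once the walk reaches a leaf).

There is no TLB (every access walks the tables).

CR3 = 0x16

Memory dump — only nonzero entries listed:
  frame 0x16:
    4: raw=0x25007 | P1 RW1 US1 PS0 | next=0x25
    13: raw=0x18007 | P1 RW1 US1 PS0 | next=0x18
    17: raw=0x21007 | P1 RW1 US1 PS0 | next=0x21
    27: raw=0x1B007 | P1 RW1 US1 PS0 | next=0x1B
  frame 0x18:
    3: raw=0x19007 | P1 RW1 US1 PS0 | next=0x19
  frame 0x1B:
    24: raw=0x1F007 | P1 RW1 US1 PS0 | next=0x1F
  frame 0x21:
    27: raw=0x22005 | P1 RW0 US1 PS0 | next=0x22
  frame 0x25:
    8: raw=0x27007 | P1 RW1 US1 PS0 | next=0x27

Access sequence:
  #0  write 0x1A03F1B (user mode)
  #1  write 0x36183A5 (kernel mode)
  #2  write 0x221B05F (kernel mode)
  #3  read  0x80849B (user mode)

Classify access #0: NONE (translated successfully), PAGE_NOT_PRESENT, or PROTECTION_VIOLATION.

Trace:
#0 VA=0x1A03F1B (w,user):
  [0] read 0x16 idx=13: raw=0x18007 flags P=1 W=1 U=1 S=0
  [1] read 0x18 idx=3: raw=0x19007 flags P=1 W=1 U=1 S=0
  ⇒ phys 0x19F1B  [2 reads]
#1 VA=0x36183A5 (w,kernel):
  [0] read 0x16 idx=27: raw=0x1B007 flags P=1 W=1 U=1 S=0
  [1] read 0x1B idx=24: raw=0x1F007 flags P=1 W=1 U=1 S=0
  ⇒ phys 0x1F3A5  [2 reads]
#2 VA=0x221B05F (w,kernel):
  [0] read 0x16 idx=17: raw=0x21007 flags P=1 W=1 U=1 S=0
  [1] read 0x21 idx=27: raw=0x22005 flags P=1 W=0 U=1 S=0
  ⇒ fault: PROTECTION_VIOLATION  — 2 lookups
#3 VA=0x80849B (r,user):
  [0] read 0x16 idx=4: raw=0x25007 flags P=1 W=1 U=1 S=0
  [1] read 0x25 idx=8: raw=0x27007 flags P=1 W=1 U=1 S=0
  ⇒ phys 0x2749B  [2 reads]

Access #0 fault: NONE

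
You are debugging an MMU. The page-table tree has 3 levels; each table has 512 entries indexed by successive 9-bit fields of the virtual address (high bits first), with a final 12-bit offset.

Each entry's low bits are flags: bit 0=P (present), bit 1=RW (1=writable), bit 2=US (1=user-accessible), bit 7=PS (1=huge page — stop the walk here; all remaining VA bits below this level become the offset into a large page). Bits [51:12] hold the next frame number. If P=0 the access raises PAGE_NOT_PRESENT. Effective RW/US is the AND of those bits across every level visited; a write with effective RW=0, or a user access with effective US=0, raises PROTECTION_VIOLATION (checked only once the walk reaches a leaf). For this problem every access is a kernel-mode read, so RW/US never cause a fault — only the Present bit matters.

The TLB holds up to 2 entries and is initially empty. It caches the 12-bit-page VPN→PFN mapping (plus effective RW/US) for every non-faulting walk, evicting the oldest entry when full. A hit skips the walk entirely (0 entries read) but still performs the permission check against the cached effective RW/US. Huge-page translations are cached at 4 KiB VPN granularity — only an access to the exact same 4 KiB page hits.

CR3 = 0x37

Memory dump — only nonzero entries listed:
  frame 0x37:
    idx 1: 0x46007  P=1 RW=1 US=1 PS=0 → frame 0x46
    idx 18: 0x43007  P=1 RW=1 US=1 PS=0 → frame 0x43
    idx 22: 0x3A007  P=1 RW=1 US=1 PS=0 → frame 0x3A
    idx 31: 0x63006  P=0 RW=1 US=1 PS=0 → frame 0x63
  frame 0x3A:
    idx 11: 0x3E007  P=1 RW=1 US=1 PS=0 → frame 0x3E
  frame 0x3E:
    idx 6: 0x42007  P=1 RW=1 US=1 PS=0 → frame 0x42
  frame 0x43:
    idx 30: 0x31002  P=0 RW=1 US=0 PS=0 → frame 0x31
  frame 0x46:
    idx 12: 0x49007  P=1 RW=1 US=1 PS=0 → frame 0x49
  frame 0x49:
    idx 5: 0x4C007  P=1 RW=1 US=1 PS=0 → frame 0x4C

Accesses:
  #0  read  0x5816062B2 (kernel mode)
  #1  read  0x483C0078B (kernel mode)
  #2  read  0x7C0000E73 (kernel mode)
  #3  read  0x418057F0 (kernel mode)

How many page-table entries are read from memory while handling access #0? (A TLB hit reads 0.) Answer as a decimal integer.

Trace:
#0 VA=0x5816062B2 (r,kernel):
  L0: frame=0x37 idx=22 entry=0x3A007 [P=1 RW=1 US=1 PS=0]
  L1: frame=0x3A idx=11 entry=0x3E007 [P=1 RW=1 US=1 PS=0]
  L2: frame=0x3E idx=6 entry=0x42007 [P=1 RW=1 US=1 PS=0]
  ⇒ phys 0x422B2  [3 reads]
#1 VA=0x483C0078B (r,kernel):
  L0: frame=0x37 idx=18 entry=0x43007 [P=1 RW=1 US=1 PS=0]
  L1: frame=0x43 idx=30 entry=0x31002 [P=0 RW=1 US=0 PS=0]
  ✗ PAGE_NOT_PRESENT  [2 reads]
#2 VA=0x7C0000E73 (r,kernel):
  L0: frame=0x37 idx=31 entry=0x63006 [P=0 RW=1 US=1 PS=0]
  ✗ PAGE_NOT_PRESENT  [1 reads]
#3 VA=0x418057F0 (r,kernel):
  L0: frame=0x37 idx=1 entry=0x46007 [P=1 RW=1 US=1 PS=0]
  L1: frame=0x46 idx=12 entry=0x49007 [P=1 RW=1 US=1 PS=0]
  L2: frame=0x49 idx=5 entry=0x4C007 [P=1 RW=1 US=1 PS=0]
  ⇒ phys 0x4C7F0  [3 reads]

Entries read for #0: 3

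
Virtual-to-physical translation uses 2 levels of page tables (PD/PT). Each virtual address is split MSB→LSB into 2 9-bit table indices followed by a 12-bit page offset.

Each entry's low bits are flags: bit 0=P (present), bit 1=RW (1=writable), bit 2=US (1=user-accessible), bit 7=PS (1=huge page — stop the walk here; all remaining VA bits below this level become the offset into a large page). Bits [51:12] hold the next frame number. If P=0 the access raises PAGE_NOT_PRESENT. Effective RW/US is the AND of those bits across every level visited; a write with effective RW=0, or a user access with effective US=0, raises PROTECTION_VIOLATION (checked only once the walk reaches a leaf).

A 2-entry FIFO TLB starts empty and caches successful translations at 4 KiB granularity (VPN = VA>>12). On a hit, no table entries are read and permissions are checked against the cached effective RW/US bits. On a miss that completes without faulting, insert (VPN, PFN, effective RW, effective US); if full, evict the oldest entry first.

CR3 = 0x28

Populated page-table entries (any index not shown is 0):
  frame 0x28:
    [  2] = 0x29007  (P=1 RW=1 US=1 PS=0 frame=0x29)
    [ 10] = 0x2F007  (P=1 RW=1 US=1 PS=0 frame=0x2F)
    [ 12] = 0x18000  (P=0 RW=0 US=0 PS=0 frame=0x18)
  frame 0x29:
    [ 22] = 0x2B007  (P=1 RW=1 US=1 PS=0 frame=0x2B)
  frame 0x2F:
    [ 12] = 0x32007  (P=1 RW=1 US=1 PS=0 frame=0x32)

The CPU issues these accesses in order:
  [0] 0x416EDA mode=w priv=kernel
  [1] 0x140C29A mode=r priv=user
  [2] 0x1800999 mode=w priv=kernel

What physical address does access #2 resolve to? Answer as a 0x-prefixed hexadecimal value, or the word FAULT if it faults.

Per-access translation:
#0 VA=0x416EDA (w,kernel):
  L0: frame=0x28 idx=2 entry=0x29007 [P=1 RW=1 US=1 PS=0]
  L1: frame=0x29 idx=22 entry=0x2B007 [P=1 RW=1 US=1 PS=0]
  ⇒ phys 0x2BEDA  [2 reads]
#1 VA=0x140C29A (r,user):
  L0: frame=0x28 idx=10 entry=0x2F007 [P=1 RW=1 US=1 PS=0]
  L1: frame=0x2F idx=12 entry=0x32007 [P=1 RW=1 US=1 PS=0]
  ⇒ phys 0x3229A  [2 reads]
#2 VA=0x1800999 (w,kernel):
  L0: frame=0x28 idx=12 entry=0x18000 [P=0 RW=0 US=0 PS=0]
  ⇒ fault: PAGE_NOT_PRESENT  — 1 lookups

Access #2 PA: FAULT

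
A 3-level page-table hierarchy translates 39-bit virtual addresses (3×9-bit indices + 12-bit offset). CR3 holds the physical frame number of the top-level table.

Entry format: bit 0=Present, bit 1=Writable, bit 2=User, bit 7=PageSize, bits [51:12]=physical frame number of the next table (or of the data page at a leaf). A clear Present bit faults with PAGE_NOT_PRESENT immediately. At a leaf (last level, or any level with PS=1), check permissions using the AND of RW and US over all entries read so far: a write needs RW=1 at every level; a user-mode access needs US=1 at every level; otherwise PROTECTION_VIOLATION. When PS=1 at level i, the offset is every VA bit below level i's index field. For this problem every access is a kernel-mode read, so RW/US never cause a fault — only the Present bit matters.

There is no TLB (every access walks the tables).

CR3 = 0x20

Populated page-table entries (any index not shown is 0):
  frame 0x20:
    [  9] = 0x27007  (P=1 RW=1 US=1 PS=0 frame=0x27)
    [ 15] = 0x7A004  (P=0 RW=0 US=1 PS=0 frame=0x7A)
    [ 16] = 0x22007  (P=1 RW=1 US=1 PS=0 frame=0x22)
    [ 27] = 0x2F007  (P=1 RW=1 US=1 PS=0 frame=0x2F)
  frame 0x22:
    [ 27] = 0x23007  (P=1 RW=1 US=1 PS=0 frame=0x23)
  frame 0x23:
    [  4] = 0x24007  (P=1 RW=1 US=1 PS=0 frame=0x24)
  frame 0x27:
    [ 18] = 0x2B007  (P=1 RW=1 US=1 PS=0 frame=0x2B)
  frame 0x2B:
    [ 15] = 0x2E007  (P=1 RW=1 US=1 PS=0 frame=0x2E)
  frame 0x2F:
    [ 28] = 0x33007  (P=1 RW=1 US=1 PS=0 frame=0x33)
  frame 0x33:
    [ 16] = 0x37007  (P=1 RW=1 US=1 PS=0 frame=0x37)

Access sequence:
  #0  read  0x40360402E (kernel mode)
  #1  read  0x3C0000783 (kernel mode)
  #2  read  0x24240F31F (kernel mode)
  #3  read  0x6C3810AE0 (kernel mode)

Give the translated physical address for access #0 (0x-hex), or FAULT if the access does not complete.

Walk each access:
#0 VA=0x40360402E (r,kernel):
  [0] read 0x20 idx=16: raw=0x22007 flags P=1 W=1 U=1 S=0
  [1] read 0x22 idx=27: raw=0x23007 flags P=1 W=1 U=1 S=0
  [2] read 0x23 idx=4: raw=0x24007 flags P=1 W=1 U=1 S=0
  ✓ 0x2402E  — 3 lookups
#1 VA=0x3C0000783 (r,kernel):
  [0] read 0x20 idx=15: raw=0x7A004 flags P=0 W=0 U=1 S=0
  ✗ PAGE_NOT_PRESENT  [1 reads]
#2 VA=0x24240F31F (r,kernel):
  [0] read 0x20 idx=9: raw=0x27007 flags P=1 W=1 U=1 S=0
  [1] read 0x27 idx=18: raw=0x2B007 flags P=1 W=1 U=1 S=0
  [2] read 0x2B idx=15: raw=0x2E007 flags P=1 W=1 U=1 S=0
  ✓ 0x2E31F  — 3 lookups
#3 VA=0x6C3810AE0 (r,kernel):
  [0] read 0x20 idx=27: raw=0x2F007 flags P=1 W=1 U=1 S=0
  [1] read 0x2F idx=28: raw=0x33007 flags P=1 W=1 U=1 S=0
  [2] read 0x33 idx=16: raw=0x37007 flags P=1 W=1 U=1 S=0
  ✓ 0x37AE0  — 3 lookups

Access #0 PA: 0x2402E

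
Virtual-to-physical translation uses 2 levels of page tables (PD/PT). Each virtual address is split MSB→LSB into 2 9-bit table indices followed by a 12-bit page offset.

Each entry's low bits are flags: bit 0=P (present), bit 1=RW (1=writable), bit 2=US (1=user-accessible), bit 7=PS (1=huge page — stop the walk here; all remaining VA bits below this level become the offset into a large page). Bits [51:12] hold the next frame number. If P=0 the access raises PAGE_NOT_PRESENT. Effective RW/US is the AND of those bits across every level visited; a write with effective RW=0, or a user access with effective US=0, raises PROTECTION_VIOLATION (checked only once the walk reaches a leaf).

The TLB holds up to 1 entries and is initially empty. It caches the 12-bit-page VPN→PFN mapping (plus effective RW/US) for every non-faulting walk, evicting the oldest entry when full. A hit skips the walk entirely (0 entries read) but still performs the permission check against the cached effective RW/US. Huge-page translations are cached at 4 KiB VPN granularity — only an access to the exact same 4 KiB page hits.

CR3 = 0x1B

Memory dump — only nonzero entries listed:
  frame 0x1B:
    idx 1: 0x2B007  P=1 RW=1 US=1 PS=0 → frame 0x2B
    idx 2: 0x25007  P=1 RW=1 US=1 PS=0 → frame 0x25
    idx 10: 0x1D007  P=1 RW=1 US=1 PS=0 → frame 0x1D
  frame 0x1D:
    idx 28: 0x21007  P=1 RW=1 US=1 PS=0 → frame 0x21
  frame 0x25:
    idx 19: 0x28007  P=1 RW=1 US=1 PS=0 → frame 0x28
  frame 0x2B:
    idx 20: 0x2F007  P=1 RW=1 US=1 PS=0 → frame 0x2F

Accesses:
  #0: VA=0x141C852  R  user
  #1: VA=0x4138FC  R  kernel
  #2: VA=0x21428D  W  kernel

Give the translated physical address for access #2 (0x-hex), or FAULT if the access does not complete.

Per-access translation:
#0 VA=0x141C852 (r,user):
  [0] read 0x1B idx=10: raw=0x1D007 flags P=1 W=1 U=1 S=0
  [1] read 0x1D idx=28: raw=0x21007 flags P=1 W=1 U=1 S=0
  ✓ 0x21852  — 2 lookups
#1 VA=0x4138FC (r,kernel):
  [0] read 0x1B idx=2: raw=0x25007 flags P=1 W=1 U=1 S=0
  [1] read 0x25 idx=19: raw=0x28007 flags P=1 W=1 U=1 S=0
  ✓ 0x288FC  — 2 lookups
#2 VA=0x21428D (w,kernel):
  [0] read 0x1B idx=1: raw=0x2B007 flags P=1 W=1 U=1 S=0
  [1] read 0x2B idx=20: raw=0x2F007 flags P=1 W=1 U=1 S=0
  ✓ 0x2F28D  — 2 lookups

Access #2 PA: 0x2F28D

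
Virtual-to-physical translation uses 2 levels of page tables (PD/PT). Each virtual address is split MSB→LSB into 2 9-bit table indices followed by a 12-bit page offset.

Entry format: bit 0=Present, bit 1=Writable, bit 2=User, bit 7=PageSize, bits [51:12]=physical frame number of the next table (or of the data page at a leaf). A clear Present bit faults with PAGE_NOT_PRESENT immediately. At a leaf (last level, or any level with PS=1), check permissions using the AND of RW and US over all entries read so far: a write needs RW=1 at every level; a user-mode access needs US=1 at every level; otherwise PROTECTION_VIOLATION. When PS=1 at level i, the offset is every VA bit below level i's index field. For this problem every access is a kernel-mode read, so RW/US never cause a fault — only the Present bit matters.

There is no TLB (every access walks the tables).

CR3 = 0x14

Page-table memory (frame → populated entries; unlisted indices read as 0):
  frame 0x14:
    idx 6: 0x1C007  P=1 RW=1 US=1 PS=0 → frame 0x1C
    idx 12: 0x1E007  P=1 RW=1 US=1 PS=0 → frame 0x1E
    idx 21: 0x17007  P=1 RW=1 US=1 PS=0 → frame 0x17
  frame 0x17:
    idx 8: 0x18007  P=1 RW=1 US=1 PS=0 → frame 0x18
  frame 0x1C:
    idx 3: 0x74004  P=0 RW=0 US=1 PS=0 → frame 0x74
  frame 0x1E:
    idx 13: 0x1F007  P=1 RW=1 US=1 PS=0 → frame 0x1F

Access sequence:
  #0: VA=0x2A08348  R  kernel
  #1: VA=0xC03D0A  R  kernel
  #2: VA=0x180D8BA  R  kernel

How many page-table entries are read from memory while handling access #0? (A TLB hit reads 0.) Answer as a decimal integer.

Trace:
#0 VA=0x2A08348 (r,kernel):
  lvl0: tbl 0x14, slot 21 ⇒ 0x17007 (P1/RW1/US1/PS0)
  lvl1: tbl 0x17, slot 8 ⇒ 0x18007 (P1/RW1/US1/PS0)
  ✓ 0x18348  — 2 lookups
#1 VA=0xC03D0A (r,kernel):
  lvl0: tbl 0x14, slot 6 ⇒ 0x1C007 (P1/RW1/US1/PS0)
  lvl1: tbl 0x1C, slot 3 ⇒ 0x74004 (P0/RW0/US1/PS0)
  → PAGE_NOT_PRESENT  (2 entries read)
#2 VA=0x180D8BA (r,kernel):
  lvl0: tbl 0x14, slot 12 ⇒ 0x1E007 (P1/RW1/US1/PS0)
  lvl1: tbl 0x1E, slot 13 ⇒ 0x1F007 (P1/RW1/US1/PS0)
  ✓ 0x1F8BA  — 2 lookups

Entries read for #0: 2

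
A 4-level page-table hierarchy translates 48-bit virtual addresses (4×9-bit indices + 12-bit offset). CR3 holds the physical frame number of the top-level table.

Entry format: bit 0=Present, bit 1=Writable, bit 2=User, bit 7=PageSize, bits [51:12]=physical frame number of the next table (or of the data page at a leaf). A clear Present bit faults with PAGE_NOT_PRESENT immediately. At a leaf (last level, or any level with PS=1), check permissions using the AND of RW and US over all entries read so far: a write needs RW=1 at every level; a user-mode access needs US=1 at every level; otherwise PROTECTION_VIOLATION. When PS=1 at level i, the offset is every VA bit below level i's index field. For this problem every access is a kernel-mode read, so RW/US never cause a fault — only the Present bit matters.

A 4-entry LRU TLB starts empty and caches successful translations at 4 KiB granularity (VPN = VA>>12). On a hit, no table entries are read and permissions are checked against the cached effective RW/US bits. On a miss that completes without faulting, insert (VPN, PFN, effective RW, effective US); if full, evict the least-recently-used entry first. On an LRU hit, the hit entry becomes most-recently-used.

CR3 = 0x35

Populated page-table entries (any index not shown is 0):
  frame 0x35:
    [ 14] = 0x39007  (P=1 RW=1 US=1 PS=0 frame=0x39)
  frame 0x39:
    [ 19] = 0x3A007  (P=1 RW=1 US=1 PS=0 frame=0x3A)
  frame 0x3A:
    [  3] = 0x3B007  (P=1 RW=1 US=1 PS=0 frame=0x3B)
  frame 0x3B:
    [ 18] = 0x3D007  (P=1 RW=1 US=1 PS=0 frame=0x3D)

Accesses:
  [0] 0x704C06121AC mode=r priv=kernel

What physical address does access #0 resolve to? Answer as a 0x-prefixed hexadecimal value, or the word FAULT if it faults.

Per-access translation:
#0 VA=0x704C06121AC (r,kernel):
  L0 @0x35[14] → 0x39007  P=1,RW=1,US=1,PS=0
  L1 @0x39[19] → 0x3A007  P=1,RW=1,US=1,PS=0
  L2 @0x3A[3] → 0x3B007  P=1,RW=1,US=1,PS=0
  L3 @0x3B[18] → 0x3D007  P=1,RW=1,US=1,PS=0
  ⇒ phys 0x3D1AC  [4 reads]

Access #0 PA: 0x3D1AC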